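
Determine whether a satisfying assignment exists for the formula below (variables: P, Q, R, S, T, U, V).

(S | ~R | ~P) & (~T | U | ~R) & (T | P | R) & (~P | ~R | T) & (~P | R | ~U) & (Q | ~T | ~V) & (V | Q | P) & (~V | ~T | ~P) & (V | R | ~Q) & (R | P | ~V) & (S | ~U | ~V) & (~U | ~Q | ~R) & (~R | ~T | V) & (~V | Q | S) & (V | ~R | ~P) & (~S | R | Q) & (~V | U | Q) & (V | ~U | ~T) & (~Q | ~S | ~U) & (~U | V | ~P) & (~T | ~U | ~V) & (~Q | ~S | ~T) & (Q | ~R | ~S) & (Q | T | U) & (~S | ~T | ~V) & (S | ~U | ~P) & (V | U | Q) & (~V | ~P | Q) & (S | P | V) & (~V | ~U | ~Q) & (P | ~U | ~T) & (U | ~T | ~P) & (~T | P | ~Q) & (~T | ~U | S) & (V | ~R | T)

Yes, satisfiable

Case S = 1:
Case R = 0:
The clause (Q) is unit, so Q = 1.
The clause (V) is unit, so V = 1.
The clause (P) is unit, so P = 1.
The clause (~U) is unit, so U = 0.
The clause (~T) is unit, so T = 0.
This assignment satisfies each clause.
A satisfying assignment: P=1,  Q=1,  R=0,  S=1,  T=0,  U=0,  V=1.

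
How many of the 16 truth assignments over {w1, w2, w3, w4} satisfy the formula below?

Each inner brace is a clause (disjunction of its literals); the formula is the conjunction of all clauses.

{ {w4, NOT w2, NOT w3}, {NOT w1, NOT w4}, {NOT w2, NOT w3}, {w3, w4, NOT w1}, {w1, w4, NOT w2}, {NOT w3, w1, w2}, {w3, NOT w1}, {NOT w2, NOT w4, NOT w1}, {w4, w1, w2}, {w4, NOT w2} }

There are 2^4 = 16 truth assignments over (w1, w2, w3, w4).
Check each against the 10 clauses (columns in the order w1, w2, w3, w4):
  F F F F  ✗ fails (w4 OR w1 OR w2)
  F F F T  ✓ satisfies all
  F F T F  ✗ fails (NOT w3 OR w1 OR w2)
  F F T T  ✗ fails (NOT w3 OR w1 OR w2)
  F T F F  ✗ fails (w1 OR w4 OR NOT w2)
  F T F T  ✓ satisfies all
  F T T F  ✗ fails (w4 OR NOT w2 OR NOT w3)
  F T T T  ✗ fails (NOT w2 OR NOT w3)
  T F F F  ✗ fails (w3 OR w4 OR NOT w1)
  T F F T  ✗ fails (NOT w1 OR NOT w4)
  T F T F  ✓ satisfies all
  T F T T  ✗ fails (NOT w1 OR NOT w4)
  T T F F  ✗ fails (w3 OR w4 OR NOT w1)
  T T F T  ✗ fails (NOT w1 OR NOT w4)
  T T T F  ✗ fails (w4 OR NOT w2 OR NOT w3)
  T T T T  ✗ fails (NOT w1 OR NOT w4)
3 of the 16 rows are models.

3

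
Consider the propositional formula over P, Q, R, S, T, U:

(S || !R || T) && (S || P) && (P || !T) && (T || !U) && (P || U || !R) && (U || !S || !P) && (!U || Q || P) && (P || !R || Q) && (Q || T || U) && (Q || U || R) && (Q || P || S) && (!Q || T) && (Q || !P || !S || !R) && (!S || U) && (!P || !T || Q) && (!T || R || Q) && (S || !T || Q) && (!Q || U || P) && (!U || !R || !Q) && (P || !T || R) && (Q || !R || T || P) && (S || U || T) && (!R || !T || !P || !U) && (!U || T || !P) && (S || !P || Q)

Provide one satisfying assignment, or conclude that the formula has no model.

P ↦ true; Q ↦ true; R ↦ true; S ↦ false; T ↦ true; U ↦ false

Suppose S = false.
The clause (P) is unit, so P = true.
The clause (Q) is unit, so Q = true.
The clause (T) is unit, so T = true.
Suppose U = false.
No clause remains; R is free.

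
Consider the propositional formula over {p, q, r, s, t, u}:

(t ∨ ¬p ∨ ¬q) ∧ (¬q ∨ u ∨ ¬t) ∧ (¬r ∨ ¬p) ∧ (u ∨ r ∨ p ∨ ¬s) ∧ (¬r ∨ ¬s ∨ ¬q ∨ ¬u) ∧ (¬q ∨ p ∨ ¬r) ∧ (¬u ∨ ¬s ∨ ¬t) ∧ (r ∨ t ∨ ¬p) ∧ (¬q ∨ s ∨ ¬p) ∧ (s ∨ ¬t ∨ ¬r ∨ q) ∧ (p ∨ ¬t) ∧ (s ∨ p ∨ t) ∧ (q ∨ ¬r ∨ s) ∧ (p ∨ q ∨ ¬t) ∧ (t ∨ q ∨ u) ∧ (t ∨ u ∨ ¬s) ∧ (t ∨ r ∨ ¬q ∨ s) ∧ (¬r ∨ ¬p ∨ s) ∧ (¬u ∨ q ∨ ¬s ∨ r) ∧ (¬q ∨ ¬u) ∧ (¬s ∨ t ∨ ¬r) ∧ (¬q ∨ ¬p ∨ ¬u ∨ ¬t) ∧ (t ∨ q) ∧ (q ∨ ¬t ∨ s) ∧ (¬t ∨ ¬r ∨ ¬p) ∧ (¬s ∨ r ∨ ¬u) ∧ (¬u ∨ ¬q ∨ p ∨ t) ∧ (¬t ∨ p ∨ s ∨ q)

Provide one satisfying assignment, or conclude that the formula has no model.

p=True,  q=False,  r=False,  s=True,  t=True,  u=False

Try r = False.
Try t = True.
(p) alone gives p = True.
Try q = False.
(s) alone gives s = True.
(¬u) alone gives u = False.
Every clause now holds.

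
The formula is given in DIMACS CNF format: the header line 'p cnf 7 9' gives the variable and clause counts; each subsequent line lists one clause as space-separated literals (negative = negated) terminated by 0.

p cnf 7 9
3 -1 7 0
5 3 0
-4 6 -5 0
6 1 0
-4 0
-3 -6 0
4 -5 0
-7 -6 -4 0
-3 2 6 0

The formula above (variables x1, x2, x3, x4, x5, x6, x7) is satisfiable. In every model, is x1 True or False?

Suppose x1 = False.
Unit clause (x6) forces x6 = True.
Unit clause (¬x4) forces x4 = False.
Unit clause (¬x3) forces x3 = False.
Unit clause (x5) forces x5 = True.
But (¬x5) is also a unit clause — contradiction.
So every satisfying assignment has x1 = True.

True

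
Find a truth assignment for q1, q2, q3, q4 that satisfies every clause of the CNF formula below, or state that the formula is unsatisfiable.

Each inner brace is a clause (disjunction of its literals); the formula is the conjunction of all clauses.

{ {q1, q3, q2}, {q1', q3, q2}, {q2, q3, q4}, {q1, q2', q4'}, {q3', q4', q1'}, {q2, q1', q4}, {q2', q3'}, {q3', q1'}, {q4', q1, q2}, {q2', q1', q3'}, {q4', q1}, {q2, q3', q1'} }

q1 ↦ 0; q2 ↦ 1; q3 ↦ 0; q4 ↦ 0

Case q2 = 1:
(q3') alone gives q3 = 0.
Case q1 = 0:
(q4') alone gives q4 = 0.
All clauses are satisfied.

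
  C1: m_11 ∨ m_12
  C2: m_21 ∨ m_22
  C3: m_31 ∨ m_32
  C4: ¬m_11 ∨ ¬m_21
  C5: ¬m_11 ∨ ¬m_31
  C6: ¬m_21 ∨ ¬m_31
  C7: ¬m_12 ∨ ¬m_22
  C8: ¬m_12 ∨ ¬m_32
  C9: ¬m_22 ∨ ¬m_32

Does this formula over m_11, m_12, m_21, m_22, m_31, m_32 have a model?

No

Try m_11 = True.
(¬m_21) alone gives m_21 = False.
(m_22) alone gives m_22 = True.
(¬m_31) alone gives m_31 = False.
(m_32) alone gives m_32 = True.
Now (¬m_32) is unsatisfied and unit — conflict.
So m_11 must be the other value — set m_11 = False.
(m_12) alone gives m_12 = True.
(¬m_22) alone gives m_22 = False.
(m_21) alone gives m_21 = True.
(¬m_31) alone gives m_31 = False.
(m_32) alone gives m_32 = True.
Now (¬m_32) is unsatisfied and unit — conflict.
Neither m_11 = True nor m_11 = False works.
No assignment satisfies every clause.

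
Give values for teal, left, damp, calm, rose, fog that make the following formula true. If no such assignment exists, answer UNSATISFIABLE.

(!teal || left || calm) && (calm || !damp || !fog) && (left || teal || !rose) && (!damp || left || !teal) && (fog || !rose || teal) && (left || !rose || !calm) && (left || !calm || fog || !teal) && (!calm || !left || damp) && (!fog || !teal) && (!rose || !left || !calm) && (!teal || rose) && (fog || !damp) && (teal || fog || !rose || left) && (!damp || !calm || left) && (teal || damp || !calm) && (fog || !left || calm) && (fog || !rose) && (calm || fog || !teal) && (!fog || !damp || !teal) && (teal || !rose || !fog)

teal ↦ false,  left ↦ true,  damp ↦ false,  calm ↦ false,  rose ↦ false,  fog ↦ true

Case fog = true:
The clause (!teal) is unit, so teal = false.
The clause (!rose) is unit, so rose = false.
Case calm = false:
The clause (!damp) is unit, so damp = false.
Every clause is now satisfied; left is unconstrained.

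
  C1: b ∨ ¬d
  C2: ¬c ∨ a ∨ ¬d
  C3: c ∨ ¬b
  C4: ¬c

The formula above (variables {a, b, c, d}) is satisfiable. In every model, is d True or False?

Suppose d = True.
(b) alone gives b = True.
(c) alone gives c = True.
But (¬c) is also a unit clause — contradiction.
So every satisfying assignment has d = False.

False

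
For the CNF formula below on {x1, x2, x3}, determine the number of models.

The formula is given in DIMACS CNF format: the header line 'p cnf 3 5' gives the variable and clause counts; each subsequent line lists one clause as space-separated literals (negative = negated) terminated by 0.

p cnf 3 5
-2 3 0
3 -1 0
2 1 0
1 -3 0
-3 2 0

1

There are 2^3 = 8 truth assignments over (x1, x2, x3).
Split on x2. With x2 = True, the clauses containing x2 are satisfied and ¬x2 drops from the rest; 1 of the 2^2 = 4 assignments to the other variables satisfy what remains.
With x2 = False, by the same count on the reduced clause set, 0 assignments work.
Total: 1 + 0 = 1.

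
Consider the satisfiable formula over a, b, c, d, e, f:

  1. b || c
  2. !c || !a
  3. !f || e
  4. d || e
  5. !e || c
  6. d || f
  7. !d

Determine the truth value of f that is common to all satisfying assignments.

True

Suppose f = false.
From the singleton clause (d), d = true.
But (!d) is also a unit clause — contradiction.
So every satisfying assignment has f = True.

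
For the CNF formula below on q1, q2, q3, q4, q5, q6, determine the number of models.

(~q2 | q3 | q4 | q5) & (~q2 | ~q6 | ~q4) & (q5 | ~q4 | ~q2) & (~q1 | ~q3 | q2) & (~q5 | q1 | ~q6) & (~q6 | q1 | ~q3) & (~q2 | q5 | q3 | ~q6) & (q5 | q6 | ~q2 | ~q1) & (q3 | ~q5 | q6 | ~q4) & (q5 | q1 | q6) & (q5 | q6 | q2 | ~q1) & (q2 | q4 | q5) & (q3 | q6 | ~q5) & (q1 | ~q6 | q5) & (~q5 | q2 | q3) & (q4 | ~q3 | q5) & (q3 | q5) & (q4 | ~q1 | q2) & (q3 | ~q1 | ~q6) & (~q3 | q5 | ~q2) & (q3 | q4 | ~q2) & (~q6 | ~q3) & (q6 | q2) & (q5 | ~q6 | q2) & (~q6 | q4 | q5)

There are 2^6 = 64 truth assignments over (q1, q2, q3, q4, q5, q6).
Split on q2. With q2 = 1, the clauses containing q2 are satisfied and ~q2 drops from the rest; 4 of the 2^5 = 32 assignments to the other variables satisfy what remains.
With q2 = 0, by the same count on the reduced clause set, 0 assignments work.
(One model: q1=F, q2=T, q3=T, q4=F, q5=T, q6=F.)
Total: 4 + 0 = 4.

4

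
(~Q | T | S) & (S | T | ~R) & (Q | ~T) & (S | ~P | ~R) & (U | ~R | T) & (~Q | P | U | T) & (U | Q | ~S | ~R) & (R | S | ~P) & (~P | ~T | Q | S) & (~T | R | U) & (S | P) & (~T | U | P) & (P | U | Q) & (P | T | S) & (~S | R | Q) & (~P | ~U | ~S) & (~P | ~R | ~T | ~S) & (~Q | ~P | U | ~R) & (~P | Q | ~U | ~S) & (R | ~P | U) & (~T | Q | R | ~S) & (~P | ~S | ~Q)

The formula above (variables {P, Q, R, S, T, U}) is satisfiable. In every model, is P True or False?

False

Suppose P = 1.
Branch on Q: set Q = 1.
Unit clause (~S) forces S = 0.
Unit clause (T) forces T = 1.
Unit clause (~R) forces R = 0.
But (R) is also a unit clause — contradiction.
That branch fails; take Q = 0 instead.
Unit clause (~T) forces T = 0.
Branch on S: set S = 1.
Unit clause (R) forces R = 1.
Unit clause (U) forces U = 1.
But (~U) is also a unit clause — contradiction.
That branch fails; take S = 0 instead.
Unit clause (~R) forces R = 0.
But (R) is also a unit clause — contradiction.
Either choice for S ends in contradiction.
Either choice for Q ends in contradiction.
So every satisfying assignment has P = False.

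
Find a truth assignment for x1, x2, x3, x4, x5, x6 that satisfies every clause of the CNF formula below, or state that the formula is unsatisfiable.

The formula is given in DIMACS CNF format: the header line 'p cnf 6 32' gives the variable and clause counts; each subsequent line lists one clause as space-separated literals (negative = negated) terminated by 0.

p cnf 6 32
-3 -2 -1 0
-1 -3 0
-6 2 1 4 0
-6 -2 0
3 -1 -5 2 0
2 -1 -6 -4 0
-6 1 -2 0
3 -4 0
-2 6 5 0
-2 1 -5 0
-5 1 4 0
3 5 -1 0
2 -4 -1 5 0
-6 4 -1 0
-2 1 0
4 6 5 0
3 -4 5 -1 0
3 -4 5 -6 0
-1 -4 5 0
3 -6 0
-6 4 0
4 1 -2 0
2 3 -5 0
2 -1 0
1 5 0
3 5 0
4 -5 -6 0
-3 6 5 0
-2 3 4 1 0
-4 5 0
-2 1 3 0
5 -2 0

x1: True,  x2: True,  x3: False,  x4: False,  x5: True,  x6: False

Try x1 = True.
(¬x3) alone gives x3 = False.
(¬x4) alone gives x4 = False.
(x5) alone gives x5 = True.
(x2) alone gives x2 = True.
(¬x6) alone gives x6 = False.
This assignment satisfies each clause.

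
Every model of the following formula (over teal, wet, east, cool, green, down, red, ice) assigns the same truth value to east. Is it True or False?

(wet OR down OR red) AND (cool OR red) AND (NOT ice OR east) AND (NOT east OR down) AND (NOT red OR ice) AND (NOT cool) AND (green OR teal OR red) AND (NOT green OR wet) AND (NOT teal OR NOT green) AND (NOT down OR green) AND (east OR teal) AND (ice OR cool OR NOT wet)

Suppose east = false.
(NOT ice) alone gives ice = false.
(NOT red) alone gives red = false.
(cool) alone gives cool = true.
But (NOT cool) is also a unit clause — contradiction.
So every satisfying assignment has east = True.

True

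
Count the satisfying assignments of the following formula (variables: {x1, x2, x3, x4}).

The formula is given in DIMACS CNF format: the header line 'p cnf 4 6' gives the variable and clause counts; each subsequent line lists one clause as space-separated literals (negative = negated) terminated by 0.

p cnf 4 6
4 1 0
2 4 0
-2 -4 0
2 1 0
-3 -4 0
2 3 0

2

There are 2^4 = 16 truth assignments over (x1, x2, x3, x4).
Split on x3. With x3 = True, the clauses containing x3 are satisfied and ¬x3 drops from the rest; 1 of the 2^3 = 8 assignments to the other variables satisfy what remains.
With x3 = False, by the same count on the reduced clause set, 1 assignment works.
(One model: x1=T, x2=T, x3=F, x4=F.)
Total: 1 + 1 = 2.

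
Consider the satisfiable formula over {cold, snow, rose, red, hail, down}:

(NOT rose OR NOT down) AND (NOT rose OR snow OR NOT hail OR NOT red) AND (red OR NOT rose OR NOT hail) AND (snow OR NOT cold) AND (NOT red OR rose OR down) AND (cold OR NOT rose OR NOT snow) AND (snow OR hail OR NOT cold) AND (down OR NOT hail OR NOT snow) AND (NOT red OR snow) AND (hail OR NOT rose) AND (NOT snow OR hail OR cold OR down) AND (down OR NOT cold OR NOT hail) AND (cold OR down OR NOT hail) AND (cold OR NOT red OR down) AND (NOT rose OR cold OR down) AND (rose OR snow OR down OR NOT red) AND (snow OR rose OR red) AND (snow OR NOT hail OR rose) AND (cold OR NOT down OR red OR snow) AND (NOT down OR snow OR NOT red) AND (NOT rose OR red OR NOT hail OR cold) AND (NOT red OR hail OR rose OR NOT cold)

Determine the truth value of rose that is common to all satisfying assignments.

False

Suppose rose = true.
Unit clause (NOT down) forces down = false.
Unit clause (hail) forces hail = true.
Unit clause (red) forces red = true.
Unit clause (snow) forces snow = true.
But (NOT snow) is also a unit clause — contradiction.
So every satisfying assignment has rose = False.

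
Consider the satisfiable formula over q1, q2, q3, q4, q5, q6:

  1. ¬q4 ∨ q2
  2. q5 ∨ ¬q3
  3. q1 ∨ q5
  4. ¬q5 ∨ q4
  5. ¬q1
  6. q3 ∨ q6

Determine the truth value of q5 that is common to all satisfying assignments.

Suppose q5 = False.
(¬q3) alone gives q3 = False.
(q1) alone gives q1 = True.
But (¬q1) is also a unit clause — contradiction.
So every satisfying assignment has q5 = True.

True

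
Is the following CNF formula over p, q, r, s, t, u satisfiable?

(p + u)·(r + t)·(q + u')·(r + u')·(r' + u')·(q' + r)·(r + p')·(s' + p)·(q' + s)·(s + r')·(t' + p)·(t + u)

Case p = 1:
The clause (r) is unit, so r = 1.
The clause (u') is unit, so u = 0.
The clause (s) is unit, so s = 1.
The clause (t) is unit, so t = 1.
All clauses hold; q can take either value.
A satisfying assignment: p: 1,  q: 0,  r: 1,  s: 1,  t: 1,  u: 0.

Yes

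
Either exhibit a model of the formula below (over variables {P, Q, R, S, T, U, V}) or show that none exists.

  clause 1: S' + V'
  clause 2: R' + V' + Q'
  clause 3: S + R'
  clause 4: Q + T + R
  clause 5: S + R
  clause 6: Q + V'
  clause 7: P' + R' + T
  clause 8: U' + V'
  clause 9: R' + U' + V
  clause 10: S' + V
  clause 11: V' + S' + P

UNSATISFIABLE

Try S = 0.
Unit clause (R') forces R = 0.
Now (R) is unsatisfied and unit — conflict.
That branch fails; take S = 1 instead.
Unit clause (V') forces V = 0.
Now (V) is unsatisfied and unit — conflict.
Either choice for S ends in contradiction.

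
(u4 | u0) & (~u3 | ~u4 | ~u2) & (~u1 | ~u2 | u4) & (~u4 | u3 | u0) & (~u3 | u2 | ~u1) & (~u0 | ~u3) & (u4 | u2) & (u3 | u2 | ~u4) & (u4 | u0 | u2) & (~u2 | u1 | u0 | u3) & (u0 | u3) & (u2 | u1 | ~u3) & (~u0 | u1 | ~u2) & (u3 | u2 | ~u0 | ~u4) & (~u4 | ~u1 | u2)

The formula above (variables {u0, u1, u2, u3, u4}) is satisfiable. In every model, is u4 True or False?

Suppose u4 = 0.
The clause (u0) is unit, so u0 = 1.
The clause (~u3) is unit, so u3 = 0.
The clause (u2) is unit, so u2 = 1.
The clause (~u1) is unit, so u1 = 0.
Now (u1) is unsatisfied and unit — conflict.
So every satisfying assignment has u4 = True.

True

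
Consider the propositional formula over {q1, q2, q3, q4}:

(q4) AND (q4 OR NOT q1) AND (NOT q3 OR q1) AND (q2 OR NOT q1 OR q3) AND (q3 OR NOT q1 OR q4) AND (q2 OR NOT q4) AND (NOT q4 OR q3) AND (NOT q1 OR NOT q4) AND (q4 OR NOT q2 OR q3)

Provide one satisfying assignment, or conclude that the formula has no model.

(q4) alone gives q4 = true.
(q2) alone gives q2 = true.
(q3) alone gives q3 = true.
(q1) alone gives q1 = true.
But (NOT q1) is also a unit clause — contradiction.

UNSATISFIABLE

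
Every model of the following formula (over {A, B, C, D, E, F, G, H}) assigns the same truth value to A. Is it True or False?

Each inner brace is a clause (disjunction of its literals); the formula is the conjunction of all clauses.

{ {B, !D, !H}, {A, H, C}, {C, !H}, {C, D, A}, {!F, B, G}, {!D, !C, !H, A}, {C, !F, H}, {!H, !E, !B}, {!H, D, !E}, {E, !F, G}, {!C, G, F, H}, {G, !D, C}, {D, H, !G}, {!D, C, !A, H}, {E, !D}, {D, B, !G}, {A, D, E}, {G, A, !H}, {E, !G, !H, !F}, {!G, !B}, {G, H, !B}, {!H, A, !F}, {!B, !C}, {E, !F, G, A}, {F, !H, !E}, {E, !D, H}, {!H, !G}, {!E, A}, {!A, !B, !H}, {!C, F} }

Suppose A = false.
(!E) alone gives E = false.
(!D) alone gives D = false.
But (D) is also a unit clause — contradiction.
So every satisfying assignment has A = True.

True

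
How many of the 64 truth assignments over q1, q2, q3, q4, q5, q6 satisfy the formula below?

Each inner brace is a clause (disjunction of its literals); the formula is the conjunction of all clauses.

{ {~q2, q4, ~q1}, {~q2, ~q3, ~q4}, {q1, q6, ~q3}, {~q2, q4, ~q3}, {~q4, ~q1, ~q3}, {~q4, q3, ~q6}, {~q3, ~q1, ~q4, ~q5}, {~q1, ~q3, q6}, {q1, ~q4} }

20

There are 2^6 = 64 truth assignments over (q1, q2, q3, q4, q5, q6).
Split on q1. With q1 = 1, the clauses containing q1 are satisfied and ~q1 drops from the rest; 10 of the 2^5 = 32 assignments to the other variables satisfy what remains.
With q1 = 0, by the same count on the reduced clause set, 10 assignments work.
(One model: q1=F, q2=F, q3=F, q4=F, q5=F, q6=F.)
Total: 10 + 10 = 20.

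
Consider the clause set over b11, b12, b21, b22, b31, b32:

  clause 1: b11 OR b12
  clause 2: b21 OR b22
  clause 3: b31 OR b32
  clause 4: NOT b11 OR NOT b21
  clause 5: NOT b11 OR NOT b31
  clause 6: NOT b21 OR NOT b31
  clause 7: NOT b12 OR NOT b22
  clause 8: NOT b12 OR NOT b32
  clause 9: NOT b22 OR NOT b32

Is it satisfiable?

Branch on b11: set b11 = true.
Unit clause (NOT b21) forces b21 = false.
Unit clause (b22) forces b22 = true.
Unit clause (NOT b31) forces b31 = false.
Unit clause (b32) forces b32 = true.
Now (NOT b32) is unsatisfied and unit — conflict.
So b11 must be the other value — set b11 = false.
Unit clause (b12) forces b12 = true.
Unit clause (NOT b22) forces b22 = false.
Unit clause (b21) forces b21 = true.
Unit clause (NOT b31) forces b31 = false.
Unit clause (b32) forces b32 = true.
Now (NOT b32) is unsatisfied and unit — conflict.
Both values of b11 lead to a conflict.
No assignment satisfies every clause.

Unsatisfiable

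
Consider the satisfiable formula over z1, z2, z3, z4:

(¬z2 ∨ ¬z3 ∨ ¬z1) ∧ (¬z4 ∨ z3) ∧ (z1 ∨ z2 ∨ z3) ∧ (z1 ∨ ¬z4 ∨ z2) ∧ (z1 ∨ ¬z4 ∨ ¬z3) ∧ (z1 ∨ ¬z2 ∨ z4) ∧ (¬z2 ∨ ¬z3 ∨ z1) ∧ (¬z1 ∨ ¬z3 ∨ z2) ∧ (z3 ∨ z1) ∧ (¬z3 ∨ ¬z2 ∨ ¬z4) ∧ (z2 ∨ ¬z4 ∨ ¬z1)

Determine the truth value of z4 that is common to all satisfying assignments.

Suppose z4 = True.
The clause (z3) is unit, so z3 = True.
The clause (z1) is unit, so z1 = True.
The clause (¬z2) is unit, so z2 = False.
That conflicts with the unit clause (z2).
So every satisfying assignment has z4 = False.

False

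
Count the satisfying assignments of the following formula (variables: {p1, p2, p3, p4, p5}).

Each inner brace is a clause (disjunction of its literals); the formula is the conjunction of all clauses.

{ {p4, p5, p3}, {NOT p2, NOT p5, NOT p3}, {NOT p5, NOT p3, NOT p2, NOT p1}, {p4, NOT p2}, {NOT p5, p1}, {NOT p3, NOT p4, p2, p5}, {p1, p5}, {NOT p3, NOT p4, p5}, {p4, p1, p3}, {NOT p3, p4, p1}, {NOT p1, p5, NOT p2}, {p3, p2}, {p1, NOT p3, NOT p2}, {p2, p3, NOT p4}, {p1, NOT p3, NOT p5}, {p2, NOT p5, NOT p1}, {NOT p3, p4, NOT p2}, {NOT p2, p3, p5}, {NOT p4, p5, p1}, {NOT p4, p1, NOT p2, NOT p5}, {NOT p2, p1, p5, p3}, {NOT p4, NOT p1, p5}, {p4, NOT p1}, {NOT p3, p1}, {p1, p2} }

1

There are 2^5 = 32 truth assignments over (p1, p2, p3, p4, p5).
Split on p1. With p1 = true, the clauses containing p1 are satisfied and NOT p1 drops from the rest; 1 of the 2^4 = 16 assignments to the other variables satisfy what remains.
With p1 = false, by the same count on the reduced clause set, 0 assignments work.
(One model: p1=T, p2=T, p3=F, p4=T, p5=T.)
Total: 1 + 0 = 1.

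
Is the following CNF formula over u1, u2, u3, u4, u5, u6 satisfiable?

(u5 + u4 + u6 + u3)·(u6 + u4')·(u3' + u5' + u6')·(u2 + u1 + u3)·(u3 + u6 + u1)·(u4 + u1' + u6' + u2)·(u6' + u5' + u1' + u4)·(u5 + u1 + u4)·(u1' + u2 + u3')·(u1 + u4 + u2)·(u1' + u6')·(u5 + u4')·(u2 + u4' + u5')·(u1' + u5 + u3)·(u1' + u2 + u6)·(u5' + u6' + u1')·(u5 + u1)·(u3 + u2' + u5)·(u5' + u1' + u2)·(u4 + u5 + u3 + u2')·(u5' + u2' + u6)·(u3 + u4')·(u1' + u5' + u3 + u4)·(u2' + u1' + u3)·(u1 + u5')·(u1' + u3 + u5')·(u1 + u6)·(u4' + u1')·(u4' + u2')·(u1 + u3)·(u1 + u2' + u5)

Yes, satisfiable

Try u6 = 0.
The clause (u4') is unit, so u4 = 0.
The clause (u1) is unit, so u1 = 1.
The clause (u2) is unit, so u2 = 1.
The clause (u5') is unit, so u5 = 0.
The clause (u3) is unit, so u3 = 1.
All clauses are satisfied.
A satisfying assignment: u1=1,  u2=1,  u3=1,  u4=0,  u5=0,  u6=0.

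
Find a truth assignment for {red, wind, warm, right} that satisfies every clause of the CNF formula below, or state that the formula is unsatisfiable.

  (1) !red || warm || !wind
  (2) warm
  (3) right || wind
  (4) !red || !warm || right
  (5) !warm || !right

red: false, wind: true, warm: true, right: false

Unit clause (warm) forces warm = true.
Unit clause (!right) forces right = false.
Unit clause (wind) forces wind = true.
Unit clause (!red) forces red = false.
Every clause now holds.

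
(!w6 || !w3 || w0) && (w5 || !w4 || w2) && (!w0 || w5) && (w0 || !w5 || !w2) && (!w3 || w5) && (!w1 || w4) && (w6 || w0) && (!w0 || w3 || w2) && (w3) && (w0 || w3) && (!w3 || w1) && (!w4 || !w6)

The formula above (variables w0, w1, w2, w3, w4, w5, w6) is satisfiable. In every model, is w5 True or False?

True

Suppose w5 = false.
Unit clause (!w0) forces w0 = false.
Unit clause (!w3) forces w3 = false.
That conflicts with the unit clause (w3).
So every satisfying assignment has w5 = True.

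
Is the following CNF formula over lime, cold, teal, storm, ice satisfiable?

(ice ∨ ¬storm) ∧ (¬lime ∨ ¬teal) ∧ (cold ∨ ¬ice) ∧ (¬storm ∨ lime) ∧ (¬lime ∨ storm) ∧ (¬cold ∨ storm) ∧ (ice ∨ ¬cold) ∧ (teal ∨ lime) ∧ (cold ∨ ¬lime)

Case ice = True:
From the singleton clause (cold), cold = True.
From the singleton clause (storm), storm = True.
From the singleton clause (lime), lime = True.
From the singleton clause (¬teal), teal = False.
All clauses are satisfied.
A satisfying assignment: lime ↦ True,  cold ↦ True,  teal ↦ False,  storm ↦ True,  ice ↦ True.

Yes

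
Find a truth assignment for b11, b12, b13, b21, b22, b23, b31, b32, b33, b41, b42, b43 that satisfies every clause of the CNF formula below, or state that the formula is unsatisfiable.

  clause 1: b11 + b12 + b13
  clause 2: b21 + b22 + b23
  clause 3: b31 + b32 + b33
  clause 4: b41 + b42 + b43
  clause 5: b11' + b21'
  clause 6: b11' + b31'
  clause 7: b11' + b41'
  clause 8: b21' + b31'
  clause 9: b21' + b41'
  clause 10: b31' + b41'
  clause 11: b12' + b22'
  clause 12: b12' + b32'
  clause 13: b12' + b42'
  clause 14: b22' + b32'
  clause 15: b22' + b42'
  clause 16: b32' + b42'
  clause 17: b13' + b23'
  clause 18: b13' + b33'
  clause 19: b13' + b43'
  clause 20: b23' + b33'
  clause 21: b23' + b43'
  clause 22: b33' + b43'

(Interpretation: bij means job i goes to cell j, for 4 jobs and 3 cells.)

UNSATISFIABLE

Suppose b11 = 0.
Suppose b12 = 1.
(b22') alone gives b22 = 0.
(b32') alone gives b32 = 0.
(b42') alone gives b42 = 0.
Suppose b21 = 1.
(b31') alone gives b31 = 0.
(b33) alone gives b33 = 1.
(b41') alone gives b41 = 0.
(b43) alone gives b43 = 1.
But (b43') is also a unit clause — contradiction.
So b21 must be the other value — set b21 = 0.
(b23) alone gives b23 = 1.
(b13') alone gives b13 = 0.
(b33') alone gives b33 = 0.
(b31) alone gives b31 = 1.
(b41') alone gives b41 = 0.
(b43) alone gives b43 = 1.
But (b43') is also a unit clause — contradiction.
Either choice for b21 ends in contradiction.
So b12 must be the other value — set b12 = 0.
(b13) alone gives b13 = 1.
(b23') alone gives b23 = 0.
(b33') alone gives b33 = 0.
(b43') alone gives b43 = 0.
Suppose b21 = 1.
(b31') alone gives b31 = 0.
(b32) alone gives b32 = 1.
(b41') alone gives b41 = 0.
(b42) alone gives b42 = 1.
But (b42') is also a unit clause — contradiction.
So b21 must be the other value — set b21 = 0.
(b22) alone gives b22 = 1.
(b32') alone gives b32 = 0.
(b31) alone gives b31 = 1.
(b41') alone gives b41 = 0.
(b42) alone gives b42 = 1.
But (b42') is also a unit clause — contradiction.
Either choice for b21 ends in contradiction.
Either choice for b12 ends in contradiction.
So b11 must be the other value — set b11 = 1.
(b21') alone gives b21 = 0.
(b31') alone gives b31 = 0.
(b41') alone gives b41 = 0.
Suppose b22 = 1.
(b12') alone gives b12 = 0.
(b32') alone gives b32 = 0.
(b33) alone gives b33 = 1.
(b42') alone gives b42 = 0.
(b43) alone gives b43 = 1.
But (b43') is also a unit clause — contradiction.
So b22 must be the other value — set b22 = 0.
(b23) alone gives b23 = 1.
(b13') alone gives b13 = 0.
(b33') alone gives b33 = 0.
(b32) alone gives b32 = 1.
(b12') alone gives b12 = 0.
(b42') alone gives b42 = 0.
(b43) alone gives b43 = 1.
But (b43') is also a unit clause — contradiction.
Either choice for b22 ends in contradiction.
Either choice for b11 ends in contradiction.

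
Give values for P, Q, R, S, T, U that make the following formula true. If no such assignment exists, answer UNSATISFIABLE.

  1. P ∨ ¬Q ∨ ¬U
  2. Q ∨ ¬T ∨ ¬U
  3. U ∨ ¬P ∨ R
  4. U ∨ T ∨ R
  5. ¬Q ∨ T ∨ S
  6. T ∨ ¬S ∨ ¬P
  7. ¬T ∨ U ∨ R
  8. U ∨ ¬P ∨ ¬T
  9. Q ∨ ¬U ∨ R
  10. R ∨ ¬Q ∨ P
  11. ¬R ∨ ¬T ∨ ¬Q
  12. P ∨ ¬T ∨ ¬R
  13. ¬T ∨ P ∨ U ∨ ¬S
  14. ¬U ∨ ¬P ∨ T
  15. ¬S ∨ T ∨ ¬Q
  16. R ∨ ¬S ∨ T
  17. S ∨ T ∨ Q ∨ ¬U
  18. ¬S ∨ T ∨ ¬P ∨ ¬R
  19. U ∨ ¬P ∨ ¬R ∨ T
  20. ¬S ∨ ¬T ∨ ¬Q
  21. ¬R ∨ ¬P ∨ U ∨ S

Branch on P: set P = True.
Branch on U: set U = True.
From the singleton clause (T), T = True.
From the singleton clause (Q), Q = True.
From the singleton clause (¬R), R = False.
From the singleton clause (¬S), S = False.
Every clause now holds.

P: True, Q: True, R: False, S: False, T: True, U: True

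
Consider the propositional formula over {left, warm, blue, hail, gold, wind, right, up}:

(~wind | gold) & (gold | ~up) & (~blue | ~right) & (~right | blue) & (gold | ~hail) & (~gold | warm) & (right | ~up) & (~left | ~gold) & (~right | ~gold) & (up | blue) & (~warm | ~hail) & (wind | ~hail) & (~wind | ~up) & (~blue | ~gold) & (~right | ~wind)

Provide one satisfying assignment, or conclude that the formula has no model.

Suppose wind = 0.
(~hail) alone gives hail = 0.
Suppose gold = 0.
(~up) alone gives up = 0.
(blue) alone gives blue = 1.
(~right) alone gives right = 0.
Every clause is now satisfied; left, warm are unconstrained.

left: 1; warm: 1; blue: 1; hail: 0; gold: 0; wind: 0; right: 0; up: 0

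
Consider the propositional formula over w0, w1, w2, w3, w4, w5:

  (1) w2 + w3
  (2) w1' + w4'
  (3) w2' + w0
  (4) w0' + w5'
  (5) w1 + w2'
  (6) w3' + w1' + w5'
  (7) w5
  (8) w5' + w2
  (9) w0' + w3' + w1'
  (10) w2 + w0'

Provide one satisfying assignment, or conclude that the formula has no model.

Unit clause (w5) forces w5 = 1.
Unit clause (w0') forces w0 = 0.
Unit clause (w2') forces w2 = 0.
But (w2) is also a unit clause — contradiction.

UNSATISFIABLE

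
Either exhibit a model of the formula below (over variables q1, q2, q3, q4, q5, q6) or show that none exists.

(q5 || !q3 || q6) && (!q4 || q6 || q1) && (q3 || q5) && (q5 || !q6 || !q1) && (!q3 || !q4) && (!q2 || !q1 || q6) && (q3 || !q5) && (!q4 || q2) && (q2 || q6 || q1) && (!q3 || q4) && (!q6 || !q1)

Try q3 = true.
(!q4) alone gives q4 = false.
Now (q4) is unsatisfied and unit — conflict.
So q3 must be the other value — set q3 = false.
(q5) alone gives q5 = true.
Now (!q5) is unsatisfied and unit — conflict.
Both values of q3 lead to a conflict.

UNSATISFIABLE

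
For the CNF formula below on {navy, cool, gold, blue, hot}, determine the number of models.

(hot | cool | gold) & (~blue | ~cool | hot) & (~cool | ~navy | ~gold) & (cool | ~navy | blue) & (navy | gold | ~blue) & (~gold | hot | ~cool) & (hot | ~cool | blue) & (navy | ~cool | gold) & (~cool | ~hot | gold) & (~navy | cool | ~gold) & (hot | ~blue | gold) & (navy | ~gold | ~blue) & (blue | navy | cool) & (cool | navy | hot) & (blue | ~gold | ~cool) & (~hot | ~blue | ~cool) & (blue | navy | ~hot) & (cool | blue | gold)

There are 2^5 = 32 truth assignments over (navy, cool, gold, blue, hot).
Split on navy. With navy = 1, the clauses containing navy are satisfied and ~navy drops from the rest; 1 of the 2^4 = 16 assignments to the other variables satisfy what remains.
With navy = 0, by the same count on the reduced clause set, 0 assignments work.
(One model: navy=T, cool=F, gold=F, blue=T, hot=T.)
Total: 1 + 0 = 1.

1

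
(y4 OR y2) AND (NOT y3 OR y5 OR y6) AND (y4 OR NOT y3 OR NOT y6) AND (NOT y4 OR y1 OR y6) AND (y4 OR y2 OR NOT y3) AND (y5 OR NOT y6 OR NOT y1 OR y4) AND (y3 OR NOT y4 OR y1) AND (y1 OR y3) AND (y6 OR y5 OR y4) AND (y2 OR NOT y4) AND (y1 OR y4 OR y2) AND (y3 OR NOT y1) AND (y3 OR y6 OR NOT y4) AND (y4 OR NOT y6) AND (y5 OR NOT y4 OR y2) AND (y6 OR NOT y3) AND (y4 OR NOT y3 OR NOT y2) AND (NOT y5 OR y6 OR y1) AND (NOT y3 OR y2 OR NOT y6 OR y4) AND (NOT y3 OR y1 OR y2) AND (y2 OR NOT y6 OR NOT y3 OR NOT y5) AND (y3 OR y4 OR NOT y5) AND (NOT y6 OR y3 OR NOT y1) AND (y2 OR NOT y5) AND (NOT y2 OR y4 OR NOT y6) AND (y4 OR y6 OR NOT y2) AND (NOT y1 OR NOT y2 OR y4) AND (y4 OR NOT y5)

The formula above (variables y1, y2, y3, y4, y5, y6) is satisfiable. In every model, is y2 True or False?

True

Suppose y2 = false.
Unit clause (y4) forces y4 = true.
Now (NOT y4) is unsatisfied and unit — conflict.
So every satisfying assignment has y2 = True.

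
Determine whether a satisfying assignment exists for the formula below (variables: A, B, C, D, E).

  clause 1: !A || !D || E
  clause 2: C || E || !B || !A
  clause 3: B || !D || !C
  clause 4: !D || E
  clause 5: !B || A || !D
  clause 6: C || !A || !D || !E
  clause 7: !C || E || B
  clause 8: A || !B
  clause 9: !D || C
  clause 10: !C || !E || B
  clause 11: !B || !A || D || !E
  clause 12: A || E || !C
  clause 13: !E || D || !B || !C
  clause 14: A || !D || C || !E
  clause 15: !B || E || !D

Branch on D: set D = true.
The clause (E) is unit, so E = true.
The clause (C) is unit, so C = true.
The clause (B) is unit, so B = true.
The clause (A) is unit, so A = true.
This assignment satisfies each clause.
A satisfying assignment: A ↦ true,  B ↦ true,  C ↦ true,  D ↦ true,  E ↦ true.

Satisfiable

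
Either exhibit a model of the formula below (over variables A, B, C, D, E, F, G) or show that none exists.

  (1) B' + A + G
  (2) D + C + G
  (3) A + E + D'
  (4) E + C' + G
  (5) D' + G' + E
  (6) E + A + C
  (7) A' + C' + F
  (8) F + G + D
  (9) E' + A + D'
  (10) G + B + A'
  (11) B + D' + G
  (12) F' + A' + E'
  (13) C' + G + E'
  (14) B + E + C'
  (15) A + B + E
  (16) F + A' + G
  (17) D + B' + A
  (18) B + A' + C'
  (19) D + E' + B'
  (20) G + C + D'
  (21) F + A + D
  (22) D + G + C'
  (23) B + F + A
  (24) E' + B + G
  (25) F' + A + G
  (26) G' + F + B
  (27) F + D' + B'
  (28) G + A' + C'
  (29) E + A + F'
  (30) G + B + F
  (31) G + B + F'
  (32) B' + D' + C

A=1; B=1; C=0; D=0; E=0; F=1; G=1

Case B = 1:
Case A = 1:
Case C = 0:
Unit clause (D') forces D = 0.
Unit clause (G) forces G = 1.
Unit clause (E') forces E = 0.
Every clause is now satisfied; F is unconstrained.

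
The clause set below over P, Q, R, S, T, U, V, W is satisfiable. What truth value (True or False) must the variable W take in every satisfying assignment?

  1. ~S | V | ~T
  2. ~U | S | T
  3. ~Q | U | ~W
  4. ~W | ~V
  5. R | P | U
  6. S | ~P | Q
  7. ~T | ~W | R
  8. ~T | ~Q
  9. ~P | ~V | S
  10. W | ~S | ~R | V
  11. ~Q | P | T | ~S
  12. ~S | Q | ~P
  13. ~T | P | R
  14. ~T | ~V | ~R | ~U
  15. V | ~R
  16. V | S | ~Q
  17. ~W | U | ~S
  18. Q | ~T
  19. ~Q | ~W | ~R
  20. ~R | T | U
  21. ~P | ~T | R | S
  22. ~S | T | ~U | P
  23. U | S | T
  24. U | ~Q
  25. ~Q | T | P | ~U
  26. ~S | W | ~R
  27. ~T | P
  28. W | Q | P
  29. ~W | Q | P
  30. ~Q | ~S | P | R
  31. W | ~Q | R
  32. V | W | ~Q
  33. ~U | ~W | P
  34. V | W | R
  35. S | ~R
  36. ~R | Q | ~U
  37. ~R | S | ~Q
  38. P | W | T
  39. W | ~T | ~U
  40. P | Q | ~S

Suppose W = 0.
Case T = 0:
(P) alone gives P = 1.
Case U = 0:
(~R) alone gives R = 0.
(S) alone gives S = 1.
(Q) alone gives Q = 1.
That conflicts with the unit clause (~Q).
So U must be the other value — set U = 1.
(S) alone gives S = 1.
(Q) alone gives Q = 1.
(~R) alone gives R = 0.
That conflicts with the unit clause (R).
Either choice for U ends in contradiction.
So T must be the other value — set T = 1.
(~Q) alone gives Q = 0.
That conflicts with the unit clause (Q).
Either choice for T ends in contradiction.
So every satisfying assignment has W = True.

True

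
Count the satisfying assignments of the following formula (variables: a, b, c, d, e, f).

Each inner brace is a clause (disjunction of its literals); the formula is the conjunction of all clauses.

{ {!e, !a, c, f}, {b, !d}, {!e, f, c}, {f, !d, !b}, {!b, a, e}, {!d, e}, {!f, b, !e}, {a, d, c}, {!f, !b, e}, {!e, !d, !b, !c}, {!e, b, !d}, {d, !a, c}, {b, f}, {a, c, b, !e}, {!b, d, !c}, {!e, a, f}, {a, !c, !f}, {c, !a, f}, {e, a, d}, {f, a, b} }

There are 2^6 = 64 truth assignments over (a, b, c, d, e, f).
Split on d. With d = true, the clauses containing d are satisfied and !d drops from the rest; 2 of the 2^5 = 32 assignments to the other variables satisfy what remains.
With d = false, by the same count on the reduced clause set, 1 assignment works.
(One model: a=F, b=T, c=F, d=T, e=T, f=T.)
Total: 2 + 1 = 3.

3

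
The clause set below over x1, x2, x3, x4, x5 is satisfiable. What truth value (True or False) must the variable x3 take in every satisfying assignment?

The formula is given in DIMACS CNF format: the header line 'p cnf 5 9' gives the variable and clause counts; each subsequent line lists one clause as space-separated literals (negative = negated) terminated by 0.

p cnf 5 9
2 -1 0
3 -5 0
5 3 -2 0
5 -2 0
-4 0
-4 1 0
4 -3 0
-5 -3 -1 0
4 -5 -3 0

Suppose x3 = True.
From the singleton clause (¬x4), x4 = False.
That conflicts with the unit clause (x4).
So every satisfying assignment has x3 = False.

False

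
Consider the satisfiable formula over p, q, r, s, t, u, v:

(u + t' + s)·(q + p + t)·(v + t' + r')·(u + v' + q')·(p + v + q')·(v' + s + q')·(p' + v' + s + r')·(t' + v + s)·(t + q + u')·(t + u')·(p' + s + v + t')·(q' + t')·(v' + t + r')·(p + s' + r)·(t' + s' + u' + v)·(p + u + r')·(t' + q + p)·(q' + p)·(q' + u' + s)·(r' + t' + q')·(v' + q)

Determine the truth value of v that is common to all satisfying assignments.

Suppose v = 1.
From the singleton clause (q), q = 1.
From the singleton clause (u), u = 1.
From the singleton clause (s), s = 1.
From the singleton clause (t), t = 1.
That conflicts with the unit clause (t').
So every satisfying assignment has v = False.

False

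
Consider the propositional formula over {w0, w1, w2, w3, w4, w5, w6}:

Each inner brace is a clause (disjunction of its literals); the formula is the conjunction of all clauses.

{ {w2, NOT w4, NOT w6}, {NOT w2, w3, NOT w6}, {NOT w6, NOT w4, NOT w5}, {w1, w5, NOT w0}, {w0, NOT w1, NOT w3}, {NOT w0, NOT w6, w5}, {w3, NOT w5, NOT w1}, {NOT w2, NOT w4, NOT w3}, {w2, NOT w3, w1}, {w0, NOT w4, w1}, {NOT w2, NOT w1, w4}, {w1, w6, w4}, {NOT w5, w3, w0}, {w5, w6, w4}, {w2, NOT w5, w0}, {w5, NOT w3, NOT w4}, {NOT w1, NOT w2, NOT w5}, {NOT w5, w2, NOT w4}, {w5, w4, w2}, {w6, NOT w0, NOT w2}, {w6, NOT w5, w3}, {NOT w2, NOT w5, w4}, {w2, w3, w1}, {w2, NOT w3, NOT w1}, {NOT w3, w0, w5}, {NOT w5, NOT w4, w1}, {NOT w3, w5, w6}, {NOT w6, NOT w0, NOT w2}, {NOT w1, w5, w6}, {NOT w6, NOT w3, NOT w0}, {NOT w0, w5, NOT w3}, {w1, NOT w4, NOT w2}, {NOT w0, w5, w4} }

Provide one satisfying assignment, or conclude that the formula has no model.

UNSATISFIABLE

Try w2 = true.
Try w3 = true.
(NOT w4) alone gives w4 = false.
(NOT w1) alone gives w1 = false.
(w6) alone gives w6 = true.
(NOT w5) alone gives w5 = false.
(NOT w0) alone gives w0 = false.
But (w0) is also a unit clause — contradiction.
That branch fails; take w3 = false instead.
(NOT w6) alone gives w6 = false.
(NOT w0) alone gives w0 = false.
(NOT w5) alone gives w5 = false.
(w4) alone gives w4 = true.
(w1) alone gives w1 = true.
But (NOT w1) is also a unit clause — contradiction.
Neither w3 = true nor w3 = false works.
That branch fails; take w2 = false instead.
Try w4 = false.
(w5) alone gives w5 = true.
(w0) alone gives w0 = true.
Try w3 = true.
(w1) alone gives w1 = true.
But (NOT w1) is also a unit clause — contradiction.
That branch fails; take w3 = false instead.
(NOT w1) alone gives w1 = false.
But (w1) is also a unit clause — contradiction.
Neither w3 = true nor w3 = false works.
That branch fails; take w4 = true instead.
(NOT w6) alone gives w6 = false.
(NOT w5) alone gives w5 = false.
(NOT w3) alone gives w3 = false.
(w1) alone gives w1 = true.
But (NOT w1) is also a unit clause — contradiction.
Neither w4 = true nor w4 = false works.
Neither w2 = true nor w2 = false works.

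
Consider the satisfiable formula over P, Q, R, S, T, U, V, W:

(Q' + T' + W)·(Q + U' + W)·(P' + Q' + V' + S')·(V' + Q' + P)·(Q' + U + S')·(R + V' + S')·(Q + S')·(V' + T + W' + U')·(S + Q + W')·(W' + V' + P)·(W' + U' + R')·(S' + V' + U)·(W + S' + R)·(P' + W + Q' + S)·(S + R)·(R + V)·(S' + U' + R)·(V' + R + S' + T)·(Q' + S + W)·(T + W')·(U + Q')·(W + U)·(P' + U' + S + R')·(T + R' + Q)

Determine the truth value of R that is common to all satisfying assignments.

True

Suppose R = 0.
From the singleton clause (S), S = 1.
From the singleton clause (V'), V = 0.
Now (V) is unsatisfied and unit — conflict.
So every satisfying assignment has R = True.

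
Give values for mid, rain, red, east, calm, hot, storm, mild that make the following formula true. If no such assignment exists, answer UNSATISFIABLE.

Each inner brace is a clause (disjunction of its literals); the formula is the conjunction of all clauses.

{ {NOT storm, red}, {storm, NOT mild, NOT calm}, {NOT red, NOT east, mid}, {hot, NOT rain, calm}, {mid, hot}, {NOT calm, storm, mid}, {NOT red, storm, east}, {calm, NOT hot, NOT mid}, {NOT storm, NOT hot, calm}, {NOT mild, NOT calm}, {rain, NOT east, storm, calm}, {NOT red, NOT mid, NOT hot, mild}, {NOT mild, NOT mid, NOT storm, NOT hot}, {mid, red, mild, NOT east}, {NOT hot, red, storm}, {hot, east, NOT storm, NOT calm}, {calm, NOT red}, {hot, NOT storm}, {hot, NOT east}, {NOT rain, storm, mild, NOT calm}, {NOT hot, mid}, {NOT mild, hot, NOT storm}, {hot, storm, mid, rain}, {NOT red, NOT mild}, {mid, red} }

Branch on storm: set storm = false.
Branch on mild: set mild = false.
Branch on mid: set mid = true.
Branch on red: set red = false.
Unit clause (NOT hot) forces hot = false.
Unit clause (NOT east) forces east = false.
Branch on rain: set rain = false.
No clause remains; calm is free.

mid=true,  rain=false,  red=false,  east=false,  calm=false,  hot=false,  storm=false,  mild=false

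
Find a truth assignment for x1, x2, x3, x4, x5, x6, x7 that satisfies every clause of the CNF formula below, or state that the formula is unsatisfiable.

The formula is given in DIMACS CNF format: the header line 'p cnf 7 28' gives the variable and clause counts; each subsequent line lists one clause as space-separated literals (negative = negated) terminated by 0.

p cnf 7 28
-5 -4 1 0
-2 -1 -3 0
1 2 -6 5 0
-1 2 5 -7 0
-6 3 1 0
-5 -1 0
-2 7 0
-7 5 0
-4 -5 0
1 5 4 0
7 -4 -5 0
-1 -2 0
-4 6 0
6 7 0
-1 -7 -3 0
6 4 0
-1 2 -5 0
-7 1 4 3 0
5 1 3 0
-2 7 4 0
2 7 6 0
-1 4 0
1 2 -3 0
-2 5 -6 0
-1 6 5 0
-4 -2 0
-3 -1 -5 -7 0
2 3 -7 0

x1 ↦ True; x2 ↦ False; x3 ↦ False; x4 ↦ True; x5 ↦ False; x6 ↦ True; x7 ↦ False

Branch on x5: set x5 = False.
From the singleton clause (¬x7), x7 = False.
From the singleton clause (¬x2), x2 = False.
From the singleton clause (x6), x6 = True.
From the singleton clause (x1), x1 = True.
From the singleton clause (x4), x4 = True.
Every clause is now satisfied; x3 is unconstrained.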